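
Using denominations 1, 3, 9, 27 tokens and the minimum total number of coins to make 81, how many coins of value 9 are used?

81 − 3×27→0
Count of 9: 0

0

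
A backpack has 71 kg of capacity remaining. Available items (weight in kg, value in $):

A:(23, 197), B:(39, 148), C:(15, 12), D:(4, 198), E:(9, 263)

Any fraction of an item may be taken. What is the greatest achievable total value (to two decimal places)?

Greedy by value/weight ratio, highest first.
Ratios (sorted): D 49.50, E 29.22, A 8.57, B 3.79, C 0.80
take D (4 @ 198); take E (9 @ 263); take A (23 @ 197); take 35/39 of B → 132.82. Capacity used 71/71.
Total value = 790.82

790.82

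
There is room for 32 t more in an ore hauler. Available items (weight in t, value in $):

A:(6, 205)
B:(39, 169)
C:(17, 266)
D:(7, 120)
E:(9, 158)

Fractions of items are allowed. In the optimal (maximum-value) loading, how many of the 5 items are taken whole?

3

Greedy by value/weight ratio, highest first.
Order: A (205/6=34.17) > E (158/9=17.56) > D (120/7=17.14) > C (266/17=15.65) > B (169/39=4.33)
Fill: take A (6 @ 205) → take E (9 @ 158) → take D (7 @ 120) → take 10/17 of C → 156.47; 32/32 used.
3 item(s) taken whole; one partial (take 10/17 of C).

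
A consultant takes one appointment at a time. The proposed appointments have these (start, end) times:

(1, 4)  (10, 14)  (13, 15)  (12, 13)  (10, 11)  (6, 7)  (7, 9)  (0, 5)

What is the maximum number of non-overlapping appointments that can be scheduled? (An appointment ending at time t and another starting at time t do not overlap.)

Order by finish time; keep every interval that doesn't clash with the previous kept one.
By end time: (1,4), (0,5), (6,7), (7,9), (10,11), (12,13), (10,14), (13,15).
Pick (1,4); next start ≥ 4 → (6,7); next start ≥ 7 → (7,9); next start ≥ 9 → (10,11); next start ≥ 11 → (12,13); next start ≥ 13 → (13,15).
Selected 6 appointments.

6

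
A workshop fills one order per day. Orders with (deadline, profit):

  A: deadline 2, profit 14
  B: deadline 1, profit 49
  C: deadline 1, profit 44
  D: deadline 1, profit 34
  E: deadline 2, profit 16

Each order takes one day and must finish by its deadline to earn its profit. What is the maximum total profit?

65

Take jobs in profit order; each goes to the latest open slot no later than its deadline.
By profit: B(d1,49), C(d1,44), D(d1,34), E(d2,16), A(d2,14)
B→slot 1; C skipped; D skipped; E→slot 2; A skipped.
Profit = 49 + 16 = 65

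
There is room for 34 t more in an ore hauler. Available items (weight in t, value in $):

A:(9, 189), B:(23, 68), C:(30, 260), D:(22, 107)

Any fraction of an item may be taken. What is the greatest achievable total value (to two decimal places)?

Greedy by value/weight ratio, highest first.
Order: A (189/9=21.00) > C (260/30=8.67) > D (107/22=4.86) > B (68/23=2.96)
Fill: take A (9 @ 189) → take 25/30 of C → 216.67; 34/34 used.
Total value = 405.67

405.67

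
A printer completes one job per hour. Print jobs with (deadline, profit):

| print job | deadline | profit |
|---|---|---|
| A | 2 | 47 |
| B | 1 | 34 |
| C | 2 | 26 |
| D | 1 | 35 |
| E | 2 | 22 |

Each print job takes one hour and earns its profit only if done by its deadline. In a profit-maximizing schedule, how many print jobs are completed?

2

Profit order: A=47 D=35 B=34 C=26 E=22
Assign: A→slot 2, D→slot 1, B skipped, C skipped, E skipped.
Slots: [1:D] [2:A]
2 of 5 scheduled.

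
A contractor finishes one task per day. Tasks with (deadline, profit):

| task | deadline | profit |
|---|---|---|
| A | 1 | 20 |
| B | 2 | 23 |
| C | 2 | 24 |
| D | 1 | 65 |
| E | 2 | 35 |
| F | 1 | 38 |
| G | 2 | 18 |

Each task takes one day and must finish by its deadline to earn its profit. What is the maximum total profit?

100

Profit order: D=65 F=38 E=35 C=24 B=23 A=20 G=18
Assign: D→slot 1, F skipped, E→slot 2, C skipped, B skipped, A skipped, G skipped.
Slots: [1:D] [2:E]
Profit = 65 + 35 = 100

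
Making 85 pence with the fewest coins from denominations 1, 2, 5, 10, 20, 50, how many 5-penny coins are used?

Use the largest denomination that fits, subtract, and repeat.
85 − 1×50→35 − 1×20→15 − 1×10→5 − 1×5→0
Count of 5: 1

1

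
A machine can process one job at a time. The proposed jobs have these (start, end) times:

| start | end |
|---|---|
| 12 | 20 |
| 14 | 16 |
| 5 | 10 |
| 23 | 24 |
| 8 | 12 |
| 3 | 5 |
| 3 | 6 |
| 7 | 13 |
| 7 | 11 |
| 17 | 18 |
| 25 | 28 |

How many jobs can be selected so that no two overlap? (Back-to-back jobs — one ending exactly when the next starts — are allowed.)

By end time: (3,5), (3,6), (5,10), (7,11), (8,12), (7,13), (14,16), (17,18), (12,20), (23,24), (25,28).
Pick (3,5); next start ≥ 5 → (5,10); next start ≥ 10 → (14,16); next start ≥ 16 → (17,18); next start ≥ 18 → (23,24); next start ≥ 24 → (25,28).
Selected 6 jobs.

6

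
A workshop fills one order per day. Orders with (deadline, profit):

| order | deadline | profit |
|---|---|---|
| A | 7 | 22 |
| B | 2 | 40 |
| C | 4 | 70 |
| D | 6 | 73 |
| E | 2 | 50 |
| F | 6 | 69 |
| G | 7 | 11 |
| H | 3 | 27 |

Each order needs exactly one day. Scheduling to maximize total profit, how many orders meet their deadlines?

Sort by profit descending; place each in the latest free slot ≤ its deadline.
Profit order: D=73 C=70 F=69 E=50 B=40 H=27 A=22 G=11
Assign: D→slot 6, C→slot 4, F→slot 5, E→slot 2, B→slot 1, H→slot 3, A→slot 7, G skipped.
Slots: [1:B] [2:E] [3:H] [4:C] [5:F] [6:D] [7:A]
7 of 8 scheduled.

7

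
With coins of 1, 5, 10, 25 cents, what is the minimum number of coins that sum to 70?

70 − 2×25→20 − 2×10→0
Total coins = 2 + 2 = 4

4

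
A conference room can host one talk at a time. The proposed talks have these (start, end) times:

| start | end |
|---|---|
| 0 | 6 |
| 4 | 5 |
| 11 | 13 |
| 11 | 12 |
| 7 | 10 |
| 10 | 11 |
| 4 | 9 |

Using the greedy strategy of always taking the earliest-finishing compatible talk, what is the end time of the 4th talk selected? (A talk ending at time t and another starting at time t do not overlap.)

By end time: (4,5), (0,6), (4,9), (7,10), (10,11), (11,12), (11,13).
Pick (4,5); next start ≥ 5 → (7,10); next start ≥ 10 → (10,11); next start ≥ 11 → (11,12).
Selected: (4,5) (7,10) (10,11) (11,12)

12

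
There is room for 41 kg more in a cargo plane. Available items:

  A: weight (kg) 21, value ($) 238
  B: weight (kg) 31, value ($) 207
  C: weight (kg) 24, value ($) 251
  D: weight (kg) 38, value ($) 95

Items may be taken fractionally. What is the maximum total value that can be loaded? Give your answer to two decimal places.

447.17

Greedy by value/weight ratio, highest first.
Order: A (238/21=11.33) > C (251/24=10.46) > B (207/31=6.68) > D (95/38=2.50)
Fill: take A (21 @ 238) → take 20/24 of C → 209.17; 41/41 used.
Total value = 447.17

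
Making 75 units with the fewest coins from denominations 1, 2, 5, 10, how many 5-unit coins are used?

1

Greedy: take as many of the largest coin as possible, then repeat with the remainder.
75 = 7×10 + 1×5
Count of 5: 1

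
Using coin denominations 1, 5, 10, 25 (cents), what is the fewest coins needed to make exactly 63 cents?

6

63 = 2×25 + 1×10 + 3×1
Total coins = 2 + 1 + 3 = 6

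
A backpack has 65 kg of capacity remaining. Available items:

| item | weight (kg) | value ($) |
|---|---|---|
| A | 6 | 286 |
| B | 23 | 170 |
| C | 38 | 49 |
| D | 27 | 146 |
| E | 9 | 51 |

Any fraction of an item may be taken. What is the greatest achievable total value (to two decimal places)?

653.00

Greedy by value/weight ratio, highest first.
Ratios (sorted): A 47.67, B 7.39, E 5.67, D 5.41, C 1.29
take A (6 @ 286); take B (23 @ 170); take E (9 @ 51); take D (27 @ 146). Capacity used 65/65.
Total value = 653.00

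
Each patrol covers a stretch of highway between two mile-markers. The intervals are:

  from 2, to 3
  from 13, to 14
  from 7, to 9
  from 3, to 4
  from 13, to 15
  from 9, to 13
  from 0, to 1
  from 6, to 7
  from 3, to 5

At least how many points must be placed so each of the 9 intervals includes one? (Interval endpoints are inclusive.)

Sorted: [0,1] [2,3] [3,4] [3,5] [6,7] [7,9] [9,13] [13,14] [13,15]
{[0,1]} hit by 1; {[2,3],[3,4],[3,5]} hit by 3; {[6,7],[7,9]} hit by 7; {[9,13],[13,14],[13,15]} hit by 13.
Points: 1, 3, 7, 13 (4 total).

4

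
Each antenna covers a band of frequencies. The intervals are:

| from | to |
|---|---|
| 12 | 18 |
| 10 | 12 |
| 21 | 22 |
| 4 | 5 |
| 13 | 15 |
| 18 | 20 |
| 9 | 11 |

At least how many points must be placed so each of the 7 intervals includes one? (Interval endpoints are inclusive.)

Process intervals by earliest right end; each time one isn't hit yet, stab at its right endpoint.
Sorted: [4,5] [9,11] [10,12] [13,15] [12,18] [18,20] [21,22]
{[4,5]} hit by 5; {[9,11],[10,12]} hit by 11; {[13,15],[12,18]} hit by 15; {[18,20]} hit by 20; {[21,22]} hit by 22.
Points: 5, 11, 15, 20, 22 (5 total).

5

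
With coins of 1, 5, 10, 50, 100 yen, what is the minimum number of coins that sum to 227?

Use the largest denomination that fits, subtract, and repeat.
227 − 2×100→27 − 2×10→7 − 1×5→2 − 2×1→0
Total coins = 2 + 2 + 1 + 2 = 7

7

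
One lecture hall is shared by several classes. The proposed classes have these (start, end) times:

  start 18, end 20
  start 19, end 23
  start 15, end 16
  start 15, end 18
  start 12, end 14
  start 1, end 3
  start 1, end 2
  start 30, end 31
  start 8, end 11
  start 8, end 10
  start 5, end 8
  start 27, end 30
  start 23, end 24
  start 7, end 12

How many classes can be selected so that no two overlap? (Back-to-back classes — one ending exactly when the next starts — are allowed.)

Sorted by end: (1,2)  (1,3)  (5,8)  (8,10)  (8,11)  (7,12)  (12,14)  (15,16)  (15,18)  (18,20)  (19,23)  (23,24)  (27,30)  (30,31)
take (1,2); take (5,8); take (8,10); skip (8,11); take (12,14); take (15,16); skip (15,18); take (18,20); take (23,24); take (27,30); take (30,31).
Selected 9 classes.

9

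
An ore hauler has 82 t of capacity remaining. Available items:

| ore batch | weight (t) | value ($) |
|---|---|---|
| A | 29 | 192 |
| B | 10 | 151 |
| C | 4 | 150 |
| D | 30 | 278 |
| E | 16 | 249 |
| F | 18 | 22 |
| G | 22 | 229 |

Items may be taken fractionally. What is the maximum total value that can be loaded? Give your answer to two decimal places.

Greedy by value/weight ratio, highest first.
Ratios (sorted): C 37.50, E 15.56, B 15.10, G 10.41, D 9.27, A 6.62, F 1.22
take C (4 @ 150); take E (16 @ 249); take B (10 @ 151); take G (22 @ 229); take D (30 @ 278). Capacity used 82/82.
Total value = 1057.00

1057.00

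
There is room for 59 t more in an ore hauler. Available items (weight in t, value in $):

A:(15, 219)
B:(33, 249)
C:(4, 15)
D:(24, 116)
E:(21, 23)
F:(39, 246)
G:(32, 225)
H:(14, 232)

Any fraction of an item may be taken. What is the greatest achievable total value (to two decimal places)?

677.36

Ratios (sorted): H 16.57, A 14.60, B 7.55, G 7.03, F 6.31, D 4.83, C 3.75, E 1.10
take H (14 @ 232); take A (15 @ 219); take 30/33 of B → 226.36. Capacity used 59/59.
Total value = 677.36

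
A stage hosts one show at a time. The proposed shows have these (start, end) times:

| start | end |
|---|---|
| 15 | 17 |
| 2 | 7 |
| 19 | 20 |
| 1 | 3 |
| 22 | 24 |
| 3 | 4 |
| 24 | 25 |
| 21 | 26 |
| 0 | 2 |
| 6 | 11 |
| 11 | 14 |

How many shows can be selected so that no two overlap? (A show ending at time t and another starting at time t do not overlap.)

Sorted by end: (0,2)  (1,3)  (3,4)  (2,7)  (6,11)  (11,14)  (15,17)  (19,20)  (22,24)  (24,25)  (21,26)
take (0,2); take (3,4); take (6,11); take (11,14); take (15,17); take (19,20); take (22,24); take (24,25); skip (21,26).
Selected 8 shows.

8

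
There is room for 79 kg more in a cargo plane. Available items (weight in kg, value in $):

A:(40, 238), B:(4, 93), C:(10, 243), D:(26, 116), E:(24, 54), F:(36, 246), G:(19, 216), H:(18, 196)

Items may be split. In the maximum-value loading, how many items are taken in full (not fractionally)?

Greedy by value/weight ratio, highest first.
Order: C (243/10=24.30) > B (93/4=23.25) > G (216/19=11.37) > H (196/18=10.89) > F (246/36=6.83) > A (238/40=5.95) > D (116/26=4.46) > E (54/24=2.25)
Fill: take C (10 @ 243) → take B (4 @ 93) → take G (19 @ 216) → take H (18 @ 196) → take 28/36 of F → 191.33; 79/79 used.
4 item(s) taken whole; one partial (take 28/36 of F).

4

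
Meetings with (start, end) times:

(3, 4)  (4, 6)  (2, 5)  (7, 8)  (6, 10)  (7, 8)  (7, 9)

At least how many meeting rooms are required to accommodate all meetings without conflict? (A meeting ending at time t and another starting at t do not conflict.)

Count concurrent intervals with a sweep; the peak is the room count.
starts: [2, 3, 4, 6, 7, 7, 7]
ends:   [4, 5, 6, 8, 8, 9, 10]
s2→1 s3→2 e4→1 s4→2 e5→1 e6→0 s6→1 s7→2 s7→3 s7→4  — peak 4.

4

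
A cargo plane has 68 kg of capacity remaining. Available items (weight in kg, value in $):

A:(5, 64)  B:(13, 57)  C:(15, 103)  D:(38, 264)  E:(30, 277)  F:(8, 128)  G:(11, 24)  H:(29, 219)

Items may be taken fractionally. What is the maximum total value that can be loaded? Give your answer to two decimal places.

Ratios (sorted): F 16.00, A 12.80, E 9.23, H 7.55, D 6.95, C 6.87, B 4.38, G 2.18
take F (8 @ 128); take A (5 @ 64); take E (30 @ 277); take 25/29 of H → 188.79. Capacity used 68/68.
Total value = 657.79

657.79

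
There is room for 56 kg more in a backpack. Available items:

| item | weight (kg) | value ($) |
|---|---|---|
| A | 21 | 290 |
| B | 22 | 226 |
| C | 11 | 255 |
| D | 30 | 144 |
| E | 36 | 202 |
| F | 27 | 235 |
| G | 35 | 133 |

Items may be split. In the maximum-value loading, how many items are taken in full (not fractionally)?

3

Greedy by value/weight ratio, highest first.
Ratios (sorted): C 23.18, A 13.81, B 10.27, F 8.70, E 5.61, D 4.80, G 3.80
take C (11 @ 255); take A (21 @ 290); take B (22 @ 226); take 2/27 of F → 17.41. Capacity used 56/56.
3 item(s) taken whole; one partial (take 2/27 of F).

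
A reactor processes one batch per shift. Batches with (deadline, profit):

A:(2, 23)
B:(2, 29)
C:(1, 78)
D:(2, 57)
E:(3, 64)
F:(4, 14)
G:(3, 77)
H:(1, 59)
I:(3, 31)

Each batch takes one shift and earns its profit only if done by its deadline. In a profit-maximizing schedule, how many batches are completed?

Take jobs in profit order; each goes to the latest open slot no later than its deadline.
Profit order: C=78 G=77 E=64 H=59 D=57 I=31 B=29 A=23 F=14
Assign: C→slot 1, G→slot 3, E→slot 2, H skipped, D skipped, I skipped, B skipped, A skipped, F→slot 4.
Slots: [1:C] [2:E] [3:G] [4:F]
4 of 9 scheduled.

4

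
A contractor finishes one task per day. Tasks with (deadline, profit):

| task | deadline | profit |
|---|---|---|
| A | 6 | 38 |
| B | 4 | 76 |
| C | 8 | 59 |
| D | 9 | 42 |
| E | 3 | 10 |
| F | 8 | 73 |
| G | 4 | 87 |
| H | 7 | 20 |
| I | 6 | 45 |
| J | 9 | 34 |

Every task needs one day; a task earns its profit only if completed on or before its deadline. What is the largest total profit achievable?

474

By profit: G(d4,87), B(d4,76), F(d8,73), C(d8,59), I(d6,45), D(d9,42), A(d6,38), J(d9,34), H(d7,20), E(d3,10)
G→slot 4; B→slot 3; F→slot 8; C→slot 7; I→slot 6; D→slot 9; A→slot 5; J→slot 2; H→slot 1; E skipped.
Profit = 20 + 34 + 76 + 87 + 38 + 45 + 59 + 73 + 42 = 474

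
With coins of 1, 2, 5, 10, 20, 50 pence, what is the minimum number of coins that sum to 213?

7

Use the largest denomination that fits, subtract, and repeat.
213 − 4×50→13 − 1×10→3 − 1×2→1 − 1×1→0
Total coins = 4 + 1 + 1 + 1 = 7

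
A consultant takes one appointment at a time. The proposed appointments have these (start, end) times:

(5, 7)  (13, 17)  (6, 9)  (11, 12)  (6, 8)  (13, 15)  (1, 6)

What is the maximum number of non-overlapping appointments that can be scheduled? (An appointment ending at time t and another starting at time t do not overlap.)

Sorted by end: (1,6)  (5,7)  (6,8)  (6,9)  (11,12)  (13,15)  (13,17)
take (1,6); take (6,8); take (11,12); take (13,15); skip (13,17).
Selected 4 appointments.

4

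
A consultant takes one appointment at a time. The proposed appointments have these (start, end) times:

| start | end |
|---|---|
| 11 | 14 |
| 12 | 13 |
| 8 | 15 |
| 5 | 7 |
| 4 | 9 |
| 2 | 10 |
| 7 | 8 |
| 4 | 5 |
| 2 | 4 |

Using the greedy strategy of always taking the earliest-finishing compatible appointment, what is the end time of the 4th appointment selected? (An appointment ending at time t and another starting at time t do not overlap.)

8

Sorted by end: (2,4)  (4,5)  (5,7)  (7,8)  (4,9)  (2,10)  (12,13)  (11,14)  (8,15)
take (2,4); take (4,5); take (5,7); take (7,8); take (12,13).
Selected: (2,4) (4,5) (5,7) (7,8) (12,13)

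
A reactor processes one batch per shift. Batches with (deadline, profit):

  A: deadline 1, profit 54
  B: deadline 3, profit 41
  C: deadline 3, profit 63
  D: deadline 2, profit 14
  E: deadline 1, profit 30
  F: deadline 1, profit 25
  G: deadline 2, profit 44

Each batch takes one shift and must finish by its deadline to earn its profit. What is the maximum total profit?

161

Take jobs in profit order; each goes to the latest open slot no later than its deadline.
Profit order: C=63 A=54 G=44 B=41 E=30 F=25 D=14
Assign: C→slot 3, A→slot 1, G→slot 2, B skipped, E skipped, F skipped, D skipped.
Slots: [1:A] [2:G] [3:C]
Profit = 54 + 44 + 63 = 161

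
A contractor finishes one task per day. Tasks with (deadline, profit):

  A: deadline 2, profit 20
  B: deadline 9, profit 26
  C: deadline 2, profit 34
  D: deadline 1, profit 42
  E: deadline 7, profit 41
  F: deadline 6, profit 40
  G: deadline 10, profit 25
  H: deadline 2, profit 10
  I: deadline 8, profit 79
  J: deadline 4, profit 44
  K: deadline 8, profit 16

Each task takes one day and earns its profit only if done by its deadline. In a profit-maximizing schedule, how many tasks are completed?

Take jobs in profit order; each goes to the latest open slot no later than its deadline.
By profit: I(d8,79), J(d4,44), D(d1,42), E(d7,41), F(d6,40), C(d2,34), B(d9,26), G(d10,25), A(d2,20), K(d8,16), H(d2,10)
I→slot 8; J→slot 4; D→slot 1; E→slot 7; F→slot 6; C→slot 2; B→slot 9; G→slot 10; A skipped; K→slot 5; H skipped.
9 of 11 scheduled.

9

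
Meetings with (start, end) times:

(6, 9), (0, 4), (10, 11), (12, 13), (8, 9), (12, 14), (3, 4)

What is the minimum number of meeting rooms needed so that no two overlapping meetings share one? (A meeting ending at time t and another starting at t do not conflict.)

The answer is the maximum number of intervals overlapping at any instant.
starts: [0, 3, 6, 8, 10, 12, 12]
ends:   [4, 4, 9, 9, 11, 13, 14]
s0→1 s3→2  — peak 2.

2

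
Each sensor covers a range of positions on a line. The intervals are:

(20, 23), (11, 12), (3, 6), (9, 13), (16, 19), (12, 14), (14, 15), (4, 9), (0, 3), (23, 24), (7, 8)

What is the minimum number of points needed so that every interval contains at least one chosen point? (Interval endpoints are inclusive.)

6

By right end: [0,3]  [3,6]  [7,8]  [4,9]  [11,12]  [9,13]  [12,14]  [14,15]  [16,19]  [20,23]  [23,24]
[0,3] uncovered → point at 3; [7,8] uncovered → point at 8; [11,12] uncovered → point at 12; [14,15] uncovered → point at 15; [16,19] uncovered → point at 19; [20,23] uncovered → point at 23.
Points: 3, 8, 12, 15, 19, 23 (6 total).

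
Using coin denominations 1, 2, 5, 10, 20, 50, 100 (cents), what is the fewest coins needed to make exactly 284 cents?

Use the largest denomination that fits, subtract, and repeat.
284 = 2×100 + 1×50 + 1×20 + 1×10 + 2×2
Total coins = 2 + 1 + 1 + 1 + 2 = 7

7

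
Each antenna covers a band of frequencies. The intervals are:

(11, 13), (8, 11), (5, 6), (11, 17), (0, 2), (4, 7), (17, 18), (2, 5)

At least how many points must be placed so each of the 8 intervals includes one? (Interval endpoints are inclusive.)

Process intervals by earliest right end; each time one isn't hit yet, stab at its right endpoint.
Sorted: [0,2] [2,5] [5,6] [4,7] [8,11] [11,13] [11,17] [17,18]
{[0,2],[2,5]} hit by 2; {[5,6],[4,7]} hit by 6; {[8,11],[11,13],[11,17]} hit by 11; {[17,18]} hit by 18.
Points: 2, 6, 11, 18 (4 total).

4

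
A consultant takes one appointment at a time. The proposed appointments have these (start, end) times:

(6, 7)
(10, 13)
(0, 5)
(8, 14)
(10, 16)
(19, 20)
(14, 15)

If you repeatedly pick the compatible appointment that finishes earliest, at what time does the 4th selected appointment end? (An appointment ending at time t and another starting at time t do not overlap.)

Sort by end time and greedily take each interval whose start is ≥ the last chosen end.
Sorted by end: (0,5)  (6,7)  (10,13)  (8,14)  (14,15)  (10,16)  (19,20)
take (0,5); take (6,7); take (10,13); take (14,15); take (19,20).
Selected: (0,5) (6,7) (10,13) (14,15) (19,20)

15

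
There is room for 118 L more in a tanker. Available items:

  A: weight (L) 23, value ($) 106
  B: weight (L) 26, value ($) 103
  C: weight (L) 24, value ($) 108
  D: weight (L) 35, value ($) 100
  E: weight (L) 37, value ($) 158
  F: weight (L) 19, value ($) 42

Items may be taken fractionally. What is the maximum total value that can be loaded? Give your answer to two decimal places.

497.86

Sort by value per unit weight and fill in that order.
Order: A (106/23=4.61) > C (108/24=4.50) > E (158/37=4.27) > B (103/26=3.96) > D (100/35=2.86) > F (42/19=2.21)
Fill: take A (23 @ 106) → take C (24 @ 108) → take E (37 @ 158) → take B (26 @ 103) → take 8/35 of D → 22.86; 118/118 used.
Total value = 497.86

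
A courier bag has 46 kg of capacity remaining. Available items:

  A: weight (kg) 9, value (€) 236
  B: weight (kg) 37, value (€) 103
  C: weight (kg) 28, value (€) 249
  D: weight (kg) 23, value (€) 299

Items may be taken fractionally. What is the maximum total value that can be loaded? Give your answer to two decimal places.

Ratios (sorted): A 26.22, D 13.00, C 8.89, B 2.78
take A (9 @ 236); take D (23 @ 299); take 14/28 of C → 124.50. Capacity used 46/46.
Total value = 659.50

659.50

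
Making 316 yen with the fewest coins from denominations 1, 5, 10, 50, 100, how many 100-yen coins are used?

Use the largest denomination that fits, subtract, and repeat.
316 = 3×100 + 1×10 + 1×5 + 1×1
Count of 100: 3

3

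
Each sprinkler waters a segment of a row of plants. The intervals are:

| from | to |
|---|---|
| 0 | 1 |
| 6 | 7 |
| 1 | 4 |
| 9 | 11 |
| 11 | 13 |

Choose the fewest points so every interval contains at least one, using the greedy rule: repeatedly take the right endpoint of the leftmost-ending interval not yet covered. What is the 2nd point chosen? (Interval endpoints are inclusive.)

7

Process intervals by earliest right end; each time one isn't hit yet, stab at its right endpoint.
Sorted: [0,1] [1,4] [6,7] [9,11] [11,13]
{[0,1],[1,4]} hit by 1; {[6,7]} hit by 7; {[9,11],[11,13]} hit by 11.
Points: 1, 7, 11 (3 total).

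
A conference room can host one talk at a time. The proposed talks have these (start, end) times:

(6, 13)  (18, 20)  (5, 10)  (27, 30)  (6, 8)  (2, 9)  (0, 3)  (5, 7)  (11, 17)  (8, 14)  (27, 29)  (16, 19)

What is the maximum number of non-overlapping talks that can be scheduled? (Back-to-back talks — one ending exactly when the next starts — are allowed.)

5

Sort by end time and greedily take each interval whose start is ≥ the last chosen end.
Sorted by end: (0,3)  (5,7)  (6,8)  (2,9)  (5,10)  (6,13)  (8,14)  (11,17)  (16,19)  (18,20)  (27,29)  (27,30)
take (0,3); take (5,7); skip (2,9); skip (5,10); take (8,14); take (16,19); take (27,29).
Selected 5 talks.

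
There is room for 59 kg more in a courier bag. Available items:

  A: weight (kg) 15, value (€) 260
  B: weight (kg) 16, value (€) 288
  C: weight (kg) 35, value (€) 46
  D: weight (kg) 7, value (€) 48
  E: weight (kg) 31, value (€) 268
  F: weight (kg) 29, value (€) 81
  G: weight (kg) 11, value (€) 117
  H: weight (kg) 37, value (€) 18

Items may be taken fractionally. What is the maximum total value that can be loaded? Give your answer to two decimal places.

811.97

Order: B (288/16=18.00) > A (260/15=17.33) > G (117/11=10.64) > E (268/31=8.65) > D (48/7=6.86) > F (81/29=2.79) > C (46/35=1.31) > H (18/37=0.49)
Fill: take B (16 @ 288) → take A (15 @ 260) → take G (11 @ 117) → take 17/31 of E → 146.97; 59/59 used.
Total value = 811.97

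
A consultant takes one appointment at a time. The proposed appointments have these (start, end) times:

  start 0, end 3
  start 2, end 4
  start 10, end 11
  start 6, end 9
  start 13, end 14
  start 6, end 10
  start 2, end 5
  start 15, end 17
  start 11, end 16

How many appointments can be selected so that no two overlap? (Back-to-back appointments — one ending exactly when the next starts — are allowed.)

Sort by end time and greedily take each interval whose start is ≥ the last chosen end.
Sorted by end: (0,3)  (2,4)  (2,5)  (6,9)  (6,10)  (10,11)  (13,14)  (11,16)  (15,17)
take (0,3); skip (2,4); take (6,9); take (10,11); take (13,14); skip (11,16); take (15,17).
Selected 5 appointments.

5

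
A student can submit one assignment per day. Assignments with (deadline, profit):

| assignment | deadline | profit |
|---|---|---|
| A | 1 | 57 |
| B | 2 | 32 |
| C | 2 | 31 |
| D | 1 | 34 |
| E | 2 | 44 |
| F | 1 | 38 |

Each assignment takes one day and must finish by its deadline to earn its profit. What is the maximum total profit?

Take jobs in profit order; each goes to the latest open slot no later than its deadline.
By profit: A(d1,57), E(d2,44), F(d1,38), D(d1,34), B(d2,32), C(d2,31)
A→slot 1; E→slot 2; F skipped; D skipped; B skipped; C skipped.
Profit = 57 + 44 = 101

101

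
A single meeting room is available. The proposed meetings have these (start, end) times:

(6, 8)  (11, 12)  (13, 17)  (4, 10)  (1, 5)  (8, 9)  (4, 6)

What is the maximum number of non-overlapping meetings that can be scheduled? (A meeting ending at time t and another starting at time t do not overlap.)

5

Order by finish time; keep every interval that doesn't clash with the previous kept one.
Sorted by end: (1,5)  (4,6)  (6,8)  (8,9)  (4,10)  (11,12)  (13,17)
take (1,5); take (6,8); take (8,9); take (11,12); take (13,17).
Selected 5 meetings.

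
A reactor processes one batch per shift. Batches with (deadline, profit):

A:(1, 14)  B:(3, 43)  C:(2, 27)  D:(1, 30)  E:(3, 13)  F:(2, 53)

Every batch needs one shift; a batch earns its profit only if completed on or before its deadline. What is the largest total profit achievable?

126

By profit: F(d2,53), B(d3,43), D(d1,30), C(d2,27), A(d1,14), E(d3,13)
F→slot 2; B→slot 3; D→slot 1; C skipped; A skipped; E skipped.
Profit = 30 + 53 + 43 = 126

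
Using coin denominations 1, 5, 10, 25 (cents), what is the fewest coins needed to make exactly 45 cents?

Use the largest denomination that fits, subtract, and repeat.
45 = 1×25 + 2×10
Total coins = 1 + 2 = 3

3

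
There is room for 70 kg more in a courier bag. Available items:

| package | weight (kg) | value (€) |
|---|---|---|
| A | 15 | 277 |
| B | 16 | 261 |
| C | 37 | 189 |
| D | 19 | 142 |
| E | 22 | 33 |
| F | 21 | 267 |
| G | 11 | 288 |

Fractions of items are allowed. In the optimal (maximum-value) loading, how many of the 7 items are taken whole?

4

Greedy by value/weight ratio, highest first.
Ratios (sorted): G 26.18, A 18.47, B 16.31, F 12.71, D 7.47, C 5.11, E 1.50
take G (11 @ 288); take A (15 @ 277); take B (16 @ 261); take F (21 @ 267); take 7/19 of D → 52.32. Capacity used 70/70.
4 item(s) taken whole; one partial (take 7/19 of D).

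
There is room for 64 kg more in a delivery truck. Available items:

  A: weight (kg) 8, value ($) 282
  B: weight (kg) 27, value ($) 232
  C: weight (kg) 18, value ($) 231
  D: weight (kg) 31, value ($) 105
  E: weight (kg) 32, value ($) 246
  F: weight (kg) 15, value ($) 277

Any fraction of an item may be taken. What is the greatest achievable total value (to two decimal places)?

987.63

Greedy by value/weight ratio, highest first.
Ratios (sorted): A 35.25, F 18.47, C 12.83, B 8.59, E 7.69, D 3.39
take A (8 @ 282); take F (15 @ 277); take C (18 @ 231); take 23/27 of B → 197.63. Capacity used 64/64.
Total value = 987.63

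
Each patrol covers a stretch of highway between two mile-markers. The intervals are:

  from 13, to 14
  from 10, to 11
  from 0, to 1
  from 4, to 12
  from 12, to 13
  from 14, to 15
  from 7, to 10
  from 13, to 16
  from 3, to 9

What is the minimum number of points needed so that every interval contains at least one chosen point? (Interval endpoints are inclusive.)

5

By right end: [0,1]  [3,9]  [7,10]  [10,11]  [4,12]  [12,13]  [13,14]  [14,15]  [13,16]
[0,1] uncovered → point at 1; [3,9] uncovered → point at 9; [10,11] uncovered → point at 11; [12,13] uncovered → point at 13; [14,15] uncovered → point at 15.
Points: 1, 9, 11, 13, 15 (5 total).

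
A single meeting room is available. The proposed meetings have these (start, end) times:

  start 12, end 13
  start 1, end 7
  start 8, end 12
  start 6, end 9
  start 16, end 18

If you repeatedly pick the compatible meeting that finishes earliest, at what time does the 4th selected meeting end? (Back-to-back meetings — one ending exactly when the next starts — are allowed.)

Order by finish time; keep every interval that doesn't clash with the previous kept one.
Sorted by end: (1,7)  (6,9)  (8,12)  (12,13)  (16,18)
take (1,7); take (8,12); take (12,13); take (16,18).
Selected: (1,7) (8,12) (12,13) (16,18)

18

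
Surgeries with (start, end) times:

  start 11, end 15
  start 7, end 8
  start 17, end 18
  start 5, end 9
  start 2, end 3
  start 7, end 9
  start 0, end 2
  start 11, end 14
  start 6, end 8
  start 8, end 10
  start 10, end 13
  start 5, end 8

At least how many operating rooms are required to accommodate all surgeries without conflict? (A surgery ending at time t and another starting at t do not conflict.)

Count concurrent intervals with a sweep; the peak is the room count.
starts: [0, 2, 5, 5, 6, 7, 7, 8, 10, 11, 11, 17]
ends:   [2, 3, 8, 8, 8, 9, 9, 10, 13, 14, 15, 18]
s0→1 e2→0 s2→1 e3→0 s5→1 s5→2 s6→3 s7→4 s7→5  — peak 5.

5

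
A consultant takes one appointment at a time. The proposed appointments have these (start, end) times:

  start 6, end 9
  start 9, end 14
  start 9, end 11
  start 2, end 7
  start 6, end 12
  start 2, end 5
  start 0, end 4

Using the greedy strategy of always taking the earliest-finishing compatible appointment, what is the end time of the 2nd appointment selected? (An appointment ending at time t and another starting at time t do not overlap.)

Order by finish time; keep every interval that doesn't clash with the previous kept one.
By end time: (0,4), (2,5), (2,7), (6,9), (9,11), (6,12), (9,14).
Pick (0,4); next start ≥ 4 → (6,9); next start ≥ 9 → (9,11).
Selected: (0,4) (6,9) (9,11)

9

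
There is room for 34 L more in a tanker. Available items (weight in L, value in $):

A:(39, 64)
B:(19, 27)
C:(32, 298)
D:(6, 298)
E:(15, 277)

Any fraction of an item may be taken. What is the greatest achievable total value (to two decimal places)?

696.06

Sort by value per unit weight and fill in that order.
Ratios (sorted): D 49.67, E 18.47, C 9.31, A 1.64, B 1.42
take D (6 @ 298); take E (15 @ 277); take 13/32 of C → 121.06. Capacity used 34/34.
Total value = 696.06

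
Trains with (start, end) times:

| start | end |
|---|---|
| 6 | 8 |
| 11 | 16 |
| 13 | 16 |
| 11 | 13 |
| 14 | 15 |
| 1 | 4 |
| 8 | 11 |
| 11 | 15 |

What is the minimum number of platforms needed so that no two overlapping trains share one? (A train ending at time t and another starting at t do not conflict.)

The answer is the maximum number of intervals overlapping at any instant.
Events (time:±→running): 1:+→1 4:-→0 6:+→1 8:-→0 8:+→1 11:-→0 11:+→1 11:+→2 11:+→3 13:-→2 13:+→3 14:+→4 … peak 4.

4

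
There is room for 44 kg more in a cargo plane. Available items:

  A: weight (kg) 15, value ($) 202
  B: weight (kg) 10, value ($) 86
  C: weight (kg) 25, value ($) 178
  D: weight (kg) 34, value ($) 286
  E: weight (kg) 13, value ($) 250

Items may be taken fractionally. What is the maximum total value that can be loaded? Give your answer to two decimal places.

588.47

Greedy by value/weight ratio, highest first.
Order: E (250/13=19.23) > A (202/15=13.47) > B (86/10=8.60) > D (286/34=8.41) > C (178/25=7.12)
Fill: take E (13 @ 250) → take A (15 @ 202) → take B (10 @ 86) → take 6/34 of D → 50.47; 44/44 used.
Total value = 588.47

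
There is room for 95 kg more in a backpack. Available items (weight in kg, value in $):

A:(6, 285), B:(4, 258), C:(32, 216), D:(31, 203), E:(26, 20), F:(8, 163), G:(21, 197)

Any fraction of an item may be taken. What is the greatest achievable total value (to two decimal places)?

Ratios (sorted): B 64.50, A 47.50, F 20.38, G 9.38, C 6.75, D 6.55, E 0.77
take B (4 @ 258); take A (6 @ 285); take F (8 @ 163); take G (21 @ 197); take C (32 @ 216); take 24/31 of D → 157.16. Capacity used 95/95.
Total value = 1276.16

1276.16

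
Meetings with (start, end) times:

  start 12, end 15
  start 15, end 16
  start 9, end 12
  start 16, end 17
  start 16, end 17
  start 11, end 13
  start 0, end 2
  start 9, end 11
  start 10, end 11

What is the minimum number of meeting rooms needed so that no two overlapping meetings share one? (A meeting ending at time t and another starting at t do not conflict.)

Events (time:±→running): 0:+→1 2:-→0 9:+→1 9:+→2 10:+→3 … peak 3.

3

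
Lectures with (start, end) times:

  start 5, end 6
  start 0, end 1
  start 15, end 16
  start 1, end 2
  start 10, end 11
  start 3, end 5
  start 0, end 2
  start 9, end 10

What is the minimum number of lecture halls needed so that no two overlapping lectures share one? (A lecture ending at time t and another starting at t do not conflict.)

2

Events (time:±→running): 0:+→1 0:+→2 … peak 2.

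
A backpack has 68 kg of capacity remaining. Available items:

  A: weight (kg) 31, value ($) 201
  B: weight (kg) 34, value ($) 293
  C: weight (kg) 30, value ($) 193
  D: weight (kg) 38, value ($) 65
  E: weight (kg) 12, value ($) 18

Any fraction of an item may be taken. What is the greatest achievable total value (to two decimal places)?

513.30

Greedy by value/weight ratio, highest first.
Order: B (293/34=8.62) > A (201/31=6.48) > C (193/30=6.43) > D (65/38=1.71) > E (18/12=1.50)
Fill: take B (34 @ 293) → take A (31 @ 201) → take 3/30 of C → 19.30; 68/68 used.
Total value = 513.30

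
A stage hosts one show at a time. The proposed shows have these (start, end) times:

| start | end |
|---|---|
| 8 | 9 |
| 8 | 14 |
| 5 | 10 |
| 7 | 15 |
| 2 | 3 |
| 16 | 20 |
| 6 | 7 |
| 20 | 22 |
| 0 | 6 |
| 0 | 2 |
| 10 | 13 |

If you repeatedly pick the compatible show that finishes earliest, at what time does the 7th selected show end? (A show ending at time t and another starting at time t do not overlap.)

Sorted by end: (0,2)  (2,3)  (0,6)  (6,7)  (8,9)  (5,10)  (10,13)  (8,14)  (7,15)  (16,20)  (20,22)
take (0,2); take (2,3); take (6,7); take (8,9); take (10,13); skip (7,15); take (16,20); take (20,22).
Selected: (0,2) (2,3) (6,7) (8,9) (10,13) (16,20) (20,22)

22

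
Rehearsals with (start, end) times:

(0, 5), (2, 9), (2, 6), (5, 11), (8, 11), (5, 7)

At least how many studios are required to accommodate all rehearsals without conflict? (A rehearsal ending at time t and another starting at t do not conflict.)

4

The answer is the maximum number of intervals overlapping at any instant.
starts: [0, 2, 2, 5, 5, 8]
ends:   [5, 6, 7, 9, 11, 11]
s0→1 s2→2 s2→3 e5→2 s5→3 s5→4  — peak 4.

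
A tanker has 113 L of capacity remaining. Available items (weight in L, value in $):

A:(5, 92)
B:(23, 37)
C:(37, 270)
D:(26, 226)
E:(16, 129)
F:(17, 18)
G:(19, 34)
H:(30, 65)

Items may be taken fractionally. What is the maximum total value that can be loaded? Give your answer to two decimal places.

Sort by value per unit weight and fill in that order.
Order: A (92/5=18.40) > D (226/26=8.69) > E (129/16=8.06) > C (270/37=7.30) > H (65/30=2.17) > G (34/19=1.79) > B (37/23=1.61) > F (18/17=1.06)
Fill: take A (5 @ 92) → take D (26 @ 226) → take E (16 @ 129) → take C (37 @ 270) → take 29/30 of H → 62.83; 113/113 used.
Total value = 779.83

779.83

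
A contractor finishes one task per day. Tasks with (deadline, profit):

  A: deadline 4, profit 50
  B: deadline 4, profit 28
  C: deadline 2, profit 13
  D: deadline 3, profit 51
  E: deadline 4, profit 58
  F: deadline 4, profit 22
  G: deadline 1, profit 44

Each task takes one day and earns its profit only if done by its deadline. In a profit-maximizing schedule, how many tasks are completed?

4

By profit: E(d4,58), D(d3,51), A(d4,50), G(d1,44), B(d4,28), F(d4,22), C(d2,13)
E→slot 4; D→slot 3; A→slot 2; G→slot 1; B skipped; F skipped; C skipped.
4 of 7 scheduled.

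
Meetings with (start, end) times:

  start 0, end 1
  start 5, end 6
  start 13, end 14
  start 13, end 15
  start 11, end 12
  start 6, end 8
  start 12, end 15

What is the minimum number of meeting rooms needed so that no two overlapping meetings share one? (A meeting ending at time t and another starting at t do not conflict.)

Count concurrent intervals with a sweep; the peak is the room count.
starts: [0, 5, 6, 11, 12, 13, 13]
ends:   [1, 6, 8, 12, 14, 15, 15]
s0→1 e1→0 s5→1 e6→0 s6→1 e8→0 s11→1 e12→0 s12→1 s13→2 s13→3  — peak 3.

3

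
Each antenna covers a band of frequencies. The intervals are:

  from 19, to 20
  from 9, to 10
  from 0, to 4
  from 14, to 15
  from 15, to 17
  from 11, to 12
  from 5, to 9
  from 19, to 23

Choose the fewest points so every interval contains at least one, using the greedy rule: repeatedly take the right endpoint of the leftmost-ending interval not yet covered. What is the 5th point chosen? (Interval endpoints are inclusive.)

Sort by right endpoint; whenever an interval is uncovered, place a point at its right end.
By right end: [0,4]  [5,9]  [9,10]  [11,12]  [14,15]  [15,17]  [19,20]  [19,23]
[0,4] uncovered → point at 4; [5,9] uncovered → point at 9; [11,12] uncovered → point at 12; [14,15] uncovered → point at 15; [19,20] uncovered → point at 20.
Points: 4, 9, 12, 15, 20 (5 total).

20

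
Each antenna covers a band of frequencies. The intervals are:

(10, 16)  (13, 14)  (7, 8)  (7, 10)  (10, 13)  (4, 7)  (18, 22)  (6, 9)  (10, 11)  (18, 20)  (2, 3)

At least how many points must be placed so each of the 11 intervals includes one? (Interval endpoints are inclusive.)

5

Sorted: [2,3] [4,7] [7,8] [6,9] [7,10] [10,11] [10,13] [13,14] [10,16] [18,20] [18,22]
{[2,3]} hit by 3; {[4,7],[7,8],[6,9],[7,10]} hit by 7; {[10,11],[10,13]} hit by 11; {[13,14],[10,16]} hit by 14; {[18,20],[18,22]} hit by 20.
Points: 3, 7, 11, 14, 20 (5 total).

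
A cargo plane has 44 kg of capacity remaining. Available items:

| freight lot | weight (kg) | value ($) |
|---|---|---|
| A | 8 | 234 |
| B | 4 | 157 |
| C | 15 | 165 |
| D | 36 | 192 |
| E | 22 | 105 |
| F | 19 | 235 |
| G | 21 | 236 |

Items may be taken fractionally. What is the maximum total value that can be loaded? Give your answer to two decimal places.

772.10

Greedy by value/weight ratio, highest first.
Order: B (157/4=39.25) > A (234/8=29.25) > F (235/19=12.37) > G (236/21=11.24) > C (165/15=11.00) > D (192/36=5.33) > E (105/22=4.77)
Fill: take B (4 @ 157) → take A (8 @ 234) → take F (19 @ 235) → take 13/21 of G → 146.10; 44/44 used.
Total value = 772.10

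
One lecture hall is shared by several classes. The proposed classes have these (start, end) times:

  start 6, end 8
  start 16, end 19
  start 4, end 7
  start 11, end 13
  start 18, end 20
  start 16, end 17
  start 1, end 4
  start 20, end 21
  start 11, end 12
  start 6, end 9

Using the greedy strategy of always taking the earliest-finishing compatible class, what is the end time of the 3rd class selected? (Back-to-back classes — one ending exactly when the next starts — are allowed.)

12

Order by finish time; keep every interval that doesn't clash with the previous kept one.
Sorted by end: (1,4)  (4,7)  (6,8)  (6,9)  (11,12)  (11,13)  (16,17)  (16,19)  (18,20)  (20,21)
take (1,4); take (4,7); skip (6,9); take (11,12); skip (11,13); take (16,17); take (18,20); take (20,21).
Selected: (1,4) (4,7) (11,12) (16,17) (18,20) (20,21)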